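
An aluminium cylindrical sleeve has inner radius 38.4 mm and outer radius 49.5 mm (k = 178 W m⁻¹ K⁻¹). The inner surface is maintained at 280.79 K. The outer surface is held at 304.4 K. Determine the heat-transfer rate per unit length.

Q' = 2πk·ΔT/ln(r₂/r₁) = 2π × 178 × 23.61 / ln(0.0495/0.0384) = 1.04×10^5 W/m

Q' = 104 kW/m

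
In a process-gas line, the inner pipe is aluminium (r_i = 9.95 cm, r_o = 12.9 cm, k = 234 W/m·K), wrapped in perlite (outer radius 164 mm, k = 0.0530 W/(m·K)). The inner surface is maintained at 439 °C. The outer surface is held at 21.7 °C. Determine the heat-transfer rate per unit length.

Q' = 579 W/m

Resistance network (inner→outer):
  R'_aluminium = ln(0.129/0.0995)/(2πk) = 0.2597/(2π·234) = 1.766×10^-4 m·K/W
  R'_perlite = ln(0.164/0.129)/(2πk) = 0.2401/(2π·0.0530) = 0.7209 m·K/W
ΣR = 1.766×10^-4 + 0.7209 = 0.7211 m·K/W
Q' = ΔT/ΣR = (439 °C − 21.7 °C)/0.7211 = 579 W/m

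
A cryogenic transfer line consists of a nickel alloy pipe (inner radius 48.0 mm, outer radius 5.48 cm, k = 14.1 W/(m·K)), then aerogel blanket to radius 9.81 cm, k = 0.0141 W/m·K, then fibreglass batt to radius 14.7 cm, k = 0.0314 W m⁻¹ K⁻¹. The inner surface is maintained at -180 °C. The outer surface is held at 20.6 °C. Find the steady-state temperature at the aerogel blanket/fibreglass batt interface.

Treat each layer as a resistance in series:
  R'_nickel alloy = ln(0.0548/0.0480)/(2πk) = 0.1325/(2π·14.1) = 0.001495 m·K/W
  R'_aerogel blanket = ln(0.0981/0.0548)/(2πk) = 0.5823/(2π·0.0141) = 6.573 m·K/W
  R'_fibreglass batt = ln(0.147/0.0981)/(2πk) = 0.4044/(2π·0.0314) = 2.050 m·K/W
ΣR = 0.001495 + 6.573 + 2.050 = 8.624 m·K/W
Q' = ΔT/ΣR = (-180 °C − 20.6 °C)/8.624 = -23.26 W/m
From the inner boundary to the aerogel blanket/fibreglass batt interface, ΣR_partial = 6.574 m·K/W.
T_interface = T_in − Q'·ΣR_partial = -180 °C − (-23.26)(6.574) = -27.1 °C

T = -27.1 °C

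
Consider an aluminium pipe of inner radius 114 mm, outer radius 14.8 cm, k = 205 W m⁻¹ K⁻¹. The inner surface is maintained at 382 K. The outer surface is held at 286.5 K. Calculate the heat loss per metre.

Q' = 2πk·ΔT/ln(r₂/r₁) = 2π × 205 × 95.5 / ln(0.148/0.114) = 4.71×10^5 W/m

Q' = 471 kW/m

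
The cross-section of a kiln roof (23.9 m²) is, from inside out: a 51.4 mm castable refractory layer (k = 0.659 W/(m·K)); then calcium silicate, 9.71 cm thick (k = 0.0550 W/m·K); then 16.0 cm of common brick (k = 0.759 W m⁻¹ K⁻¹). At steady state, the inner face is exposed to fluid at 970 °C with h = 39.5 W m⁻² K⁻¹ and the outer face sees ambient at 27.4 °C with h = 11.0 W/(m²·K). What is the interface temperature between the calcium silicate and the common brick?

T = 158 °C

Series thermal resistances, inner to outer:
  R_conv,in = 1/(hA) = 1/(39.5·23.9) = 0.001059 K/W
  R_castable refractory = L/(kA) = 0.0514/(0.659·23.9) = 0.003263 K/W
  R_calcium silicate = L/(kA) = 0.0971/(0.0550·23.9) = 0.07387 K/W
  R_common brick = L/(kA) = 0.160/(0.759·23.9) = 0.008820 K/W
  R_conv,out = 1/(hA) = 1/(11.0·23.9) = 0.003804 K/W
ΣR = 0.001059 + 0.003263 + 0.07387 + 0.008820 + 0.003804 = 0.09082 K/W
Q = ΔT/ΣR = (970 °C − 27.4 °C)/0.09082 = 10380 W
From the inner boundary to the calcium silicate/common brick interface, ΣR_partial = 0.07819 K/W.
T_interface = T_in − Q·ΣR_partial = 970 °C − (10380)(0.07819) = 158 °C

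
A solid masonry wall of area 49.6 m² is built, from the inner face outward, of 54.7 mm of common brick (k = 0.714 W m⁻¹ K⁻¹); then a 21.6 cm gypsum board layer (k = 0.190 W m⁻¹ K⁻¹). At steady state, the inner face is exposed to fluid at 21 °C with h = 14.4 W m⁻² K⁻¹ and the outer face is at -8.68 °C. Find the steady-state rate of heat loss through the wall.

Q = 1150 W

Treat each layer as a resistance in series:
  R_conv,in = 1/(hA) = 1/(14.4·49.6) = 0.001400 K/W
  R_common brick = L/(kA) = 0.0547/(0.714·49.6) = 0.001545 K/W
  R_gypsum board = L/(kA) = 0.216/(0.190·49.6) = 0.02292 K/W
ΣR = 0.001400 + 0.001545 + 0.02292 = 0.02586 K/W
Q = ΔT/ΣR = (21 °C − -8.68 °C)/0.02586 = 1150 W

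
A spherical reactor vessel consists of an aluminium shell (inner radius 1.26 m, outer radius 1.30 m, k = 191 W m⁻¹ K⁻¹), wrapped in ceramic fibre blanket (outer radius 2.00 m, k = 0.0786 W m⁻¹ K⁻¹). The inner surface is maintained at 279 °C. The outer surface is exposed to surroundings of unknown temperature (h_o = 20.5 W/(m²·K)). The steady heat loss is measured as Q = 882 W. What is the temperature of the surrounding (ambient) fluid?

T_out = 37.7 °C

Sum the resistances:
  R_aluminium = (1/1.26 − 1/1.30)/(4πk) = 0.02442/(4π·191) = 1.017×10^-5 K/W
  R_ceramic fibre blanket = (1/1.30 − 1/2.00)/(4πk) = 0.2692/(4π·0.0786) = 0.2726 K/W
  R_conv,out = 1/(4πr²h) = 1/(4π·2.00²·20.5) = 9.705×10^-4 K/W
ΣR = 0.2736 K/W
ΔT = Q·ΣR = 882 × 0.2736 = 241.3 K
Heat flows outward, so T_out = T_in − ΔT = 279 − 241.3 = 37.7 °C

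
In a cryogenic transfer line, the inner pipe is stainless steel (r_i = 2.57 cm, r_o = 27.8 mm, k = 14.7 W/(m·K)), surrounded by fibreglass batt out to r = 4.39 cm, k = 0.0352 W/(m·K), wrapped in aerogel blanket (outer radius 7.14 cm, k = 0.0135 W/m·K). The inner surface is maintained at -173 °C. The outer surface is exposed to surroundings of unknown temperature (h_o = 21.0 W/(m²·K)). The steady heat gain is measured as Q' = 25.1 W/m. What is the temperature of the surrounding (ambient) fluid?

T_out = 25.5 °C

Sum the resistances:
  R'_stainless steel = ln(0.0278/0.0257)/(2πk) = 0.07855/(2π·14.7) = 8.504×10^-4 m·K/W
  R'_fibreglass batt = ln(0.0439/0.0278)/(2πk) = 0.4569/(2π·0.0352) = 2.066 m·K/W
  R'_aerogel blanket = ln(0.0714/0.0439)/(2πk) = 0.4864/(2π·0.0135) = 5.734 m·K/W
  R'_conv,out = 1/(2πr h) = 1/(2π·0.0714·21.0) = 0.1061 m·K/W
ΣR = 7.907 m·K/W
ΔT = Q'·ΣR = 25.1 × 7.907 = 198.5 K
Heat flows inward, so T_out = T_in + ΔT = -173 + 198.5 = 25.5 °C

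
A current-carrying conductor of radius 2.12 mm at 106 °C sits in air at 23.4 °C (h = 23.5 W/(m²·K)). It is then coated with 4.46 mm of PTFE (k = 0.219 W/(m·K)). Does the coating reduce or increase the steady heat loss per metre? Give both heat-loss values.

Critical radius for a cylinder: r_cr = k/h = 0.00932 m = 0.932 cm.
Outer radius after coating: r₂ = 0.00212 + 0.00446 = 0.00658 m.
Since r₁ < r_cr and r₂ ≤ r_cr, the coating moves toward the maximum at r_cr — heat loss rises.
Bare: R = 1/(2πr₁h) = 3.195 m·K/W; Q = 82.6/3.195 = 25.9 W/m.
Coated: R = R_cond + R_conv = 1.852 m·K/W; Q = 82.6/1.852 = 44.6 W/m.

increases: 25.9 → 44.6 W/m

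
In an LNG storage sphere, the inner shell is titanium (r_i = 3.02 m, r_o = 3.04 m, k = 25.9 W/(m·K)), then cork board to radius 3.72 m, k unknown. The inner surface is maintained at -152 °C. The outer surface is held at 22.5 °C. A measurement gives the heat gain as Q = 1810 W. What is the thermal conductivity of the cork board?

ΣR = ΔT/Q = |-152 − 22.5|/1810 = 0.09641 K/W
Known resistances:
  R_titanium = (1/3.02 − 1/3.04)/(4πk) = 0.002178/(4π·25.9) = 6.693×10^-6 K/W
R_cork board = ΣR − ΣR_known = 0.09641 − 6.693×10^-6 = 0.09640 K/W
(1/r₁−1/r₂)/(4πk) = 0.09640 ⇒ k = 0.06013/(4π·0.09640) = 0.0496 W/m·K

k = 0.0496 W/m·K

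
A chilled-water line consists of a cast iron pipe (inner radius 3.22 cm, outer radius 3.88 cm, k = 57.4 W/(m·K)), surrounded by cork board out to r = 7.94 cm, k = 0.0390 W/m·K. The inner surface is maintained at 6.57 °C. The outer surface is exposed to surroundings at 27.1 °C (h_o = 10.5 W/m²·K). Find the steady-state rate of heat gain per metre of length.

Q' = 6.59 W/m

Series thermal resistances, inner to outer:
  R'_cast iron = ln(0.0388/0.0322)/(2πk) = 0.1865/(2π·57.4) = 5.170×10^-4 m·K/W
  R'_cork board = ln(0.0794/0.0388)/(2πk) = 0.7161/(2π·0.0390) = 2.922 m·K/W
  R'_conv,out = 1/(2πr h) = 1/(2π·0.0794·10.5) = 0.1909 m·K/W
ΣR = 5.170×10^-4 + 2.922 + 0.1909 = 3.113 m·K/W
Q' = ΔT/ΣR = (6.57 °C − 27.1 °C)/3.113 = -6.59 W/m
(Negative Q' ⇒ heat flows inward; heat gain = 6.59 W/m.)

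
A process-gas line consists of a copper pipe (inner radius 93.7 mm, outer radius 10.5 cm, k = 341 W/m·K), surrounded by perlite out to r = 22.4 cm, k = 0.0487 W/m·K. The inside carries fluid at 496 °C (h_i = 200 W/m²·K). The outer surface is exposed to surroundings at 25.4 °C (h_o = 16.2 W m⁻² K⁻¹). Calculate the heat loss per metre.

Treat each layer as a resistance in series:
  R'_conv,in = 1/(2πr h) = 1/(2π·0.0937·200) = 0.008493 m·K/W
  R'_copper = ln(0.105/0.0937)/(2πk) = 0.1139/(2π·341) = 5.314×10^-5 m·K/W
  R'_perlite = ln(0.224/0.105)/(2πk) = 0.7577/(2π·0.0487) = 2.476 m·K/W
  R'_conv,out = 1/(2πr h) = 1/(2π·0.224·16.2) = 0.04386 m·K/W
ΣR = 0.008493 + 5.314×10^-5 + 2.476 + 0.04386 = 2.528 m·K/W
Q' = ΔT/ΣR = (496 °C − 25.4 °C)/2.528 = 186 W/m

Q' = 186 W/m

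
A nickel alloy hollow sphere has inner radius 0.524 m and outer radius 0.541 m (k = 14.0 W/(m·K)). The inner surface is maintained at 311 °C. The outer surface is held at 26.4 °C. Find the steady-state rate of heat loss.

Q = 835 kW

Q = 4πk·ΔT/(1/r₁ − 1/r₂) = 4π × 14.0 × 284.6 / (1/0.524 − 1/0.541) = 8.35×10^5 W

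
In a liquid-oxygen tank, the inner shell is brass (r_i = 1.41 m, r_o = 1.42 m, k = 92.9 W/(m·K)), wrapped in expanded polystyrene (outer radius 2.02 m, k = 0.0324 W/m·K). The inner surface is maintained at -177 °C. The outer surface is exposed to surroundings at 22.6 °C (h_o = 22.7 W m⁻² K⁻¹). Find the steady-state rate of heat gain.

Q = 388 W

Resistance network (inner→outer):
  R_brass = (1/1.41 − 1/1.42)/(4πk) = 0.004995/(4π·92.9) = 4.278×10^-6 K/W
  R_expanded polystyrene = (1/1.42 − 1/2.02)/(4πk) = 0.2092/(4π·0.0324) = 0.5138 K/W
  R_conv,out = 1/(4πr²h) = 1/(4π·2.02²·22.7) = 8.591×10^-4 K/W
ΣR = 4.278×10^-6 + 0.5138 + 8.591×10^-4 = 0.5147 K/W
Q = ΔT/ΣR = (-177 °C − 22.6 °C)/0.5147 = -388 W
(Negative Q ⇒ heat flows inward; heat gain = 388 W.)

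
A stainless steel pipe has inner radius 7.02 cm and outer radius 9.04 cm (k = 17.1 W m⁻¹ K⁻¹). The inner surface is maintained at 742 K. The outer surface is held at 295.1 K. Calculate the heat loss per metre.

Q' = 190 kW/m

Q' = 2πk·ΔT/ln(r₂/r₁) = 2π × 17.1 × 446.9 / ln(0.0904/0.0702) = 1.90×10^5 W/m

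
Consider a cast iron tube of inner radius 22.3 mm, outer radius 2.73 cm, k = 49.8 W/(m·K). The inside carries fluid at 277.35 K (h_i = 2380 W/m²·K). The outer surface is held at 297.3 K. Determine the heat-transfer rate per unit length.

Q' = 5470 W/m

Series thermal resistances, inner to outer:
  R'_conv,in = 1/(2πr h) = 1/(2π·0.0223·2380) = 0.002999 m·K/W
  R'_cast iron = ln(0.0273/0.0223)/(2πk) = 0.2023/(2π·49.8) = 6.465×10^-4 m·K/W
ΣR = 0.002999 + 6.465×10^-4 = 0.003645 m·K/W
Q' = ΔT/ΣR = (277.35 K − 297.3 K)/0.003645 = -5470 W/m
(Negative Q' ⇒ heat flows inward; heat gain = 5470 W/m.)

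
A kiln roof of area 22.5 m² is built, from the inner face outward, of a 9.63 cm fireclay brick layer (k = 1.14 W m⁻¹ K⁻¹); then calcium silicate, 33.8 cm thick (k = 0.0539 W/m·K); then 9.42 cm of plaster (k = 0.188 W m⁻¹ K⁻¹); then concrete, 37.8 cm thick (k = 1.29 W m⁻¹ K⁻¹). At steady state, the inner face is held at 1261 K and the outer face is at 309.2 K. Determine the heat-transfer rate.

Series thermal resistances, inner to outer:
  R_fireclay brick = L/(kA) = 0.0963/(1.14·22.5) = 0.003754 K/W
  R_calcium silicate = L/(kA) = 0.338/(0.0539·22.5) = 0.2787 K/W
  R_plaster = L/(kA) = 0.0942/(0.188·22.5) = 0.02227 K/W
  R_concrete = L/(kA) = 0.378/(1.29·22.5) = 0.01302 K/W
ΣR = 0.003754 + 0.2787 + 0.02227 + 0.01302 = 0.3177 K/W
Q = ΔT/ΣR = (1261 K − 309.2 K)/0.3177 = 3000 W

Q = 3.00 kW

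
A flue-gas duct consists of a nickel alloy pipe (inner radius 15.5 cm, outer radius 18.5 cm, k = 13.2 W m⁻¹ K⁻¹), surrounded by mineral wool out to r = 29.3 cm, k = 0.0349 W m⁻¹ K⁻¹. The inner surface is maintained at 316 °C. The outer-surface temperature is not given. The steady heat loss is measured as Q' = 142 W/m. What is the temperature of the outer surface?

Sum the resistances:
  R'_nickel alloy = ln(0.185/0.155)/(2πk) = 0.1769/(2π·13.2) = 0.002133 m·K/W
  R'_mineral wool = ln(0.293/0.185)/(2πk) = 0.4598/(2π·0.0349) = 2.097 m·K/W
ΣR = 2.099 m·K/W
ΔT = Q'·ΣR = 142 × 2.099 = 298.1 K
Heat flows outward, so T_out = T_in − ΔT = 316 − 298.1 = 17.9 °C

T_out = 17.9 °C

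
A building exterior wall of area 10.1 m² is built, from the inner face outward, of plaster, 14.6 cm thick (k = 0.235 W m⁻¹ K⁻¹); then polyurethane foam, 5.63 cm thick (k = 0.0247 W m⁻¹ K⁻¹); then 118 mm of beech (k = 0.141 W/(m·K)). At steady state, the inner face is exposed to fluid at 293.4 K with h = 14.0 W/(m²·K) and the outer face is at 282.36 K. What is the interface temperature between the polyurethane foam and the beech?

T = 284.8 K

Series thermal resistances, inner to outer:
  R_conv,in = 1/(hA) = 1/(14.0·10.1) = 0.007072 K/W
  R_plaster = L/(kA) = 0.146/(0.235·10.1) = 0.06151 K/W
  R_polyurethane foam = L/(kA) = 0.0563/(0.0247·10.1) = 0.2257 K/W
  R_beech = L/(kA) = 0.118/(0.141·10.1) = 0.08286 K/W
ΣR = 0.007072 + 0.06151 + 0.2257 + 0.08286 = 0.3771 K/W
Q = ΔT/ΣR = (293.4 K − 282.36 K)/0.3771 = 29.28 W
From the inner boundary to the polyurethane foam/beech interface, ΣR_partial = 0.2943 K/W.
T_interface = T_in − Q·ΣR_partial = 293.4 K − (29.28)(0.2943) = 284.8 K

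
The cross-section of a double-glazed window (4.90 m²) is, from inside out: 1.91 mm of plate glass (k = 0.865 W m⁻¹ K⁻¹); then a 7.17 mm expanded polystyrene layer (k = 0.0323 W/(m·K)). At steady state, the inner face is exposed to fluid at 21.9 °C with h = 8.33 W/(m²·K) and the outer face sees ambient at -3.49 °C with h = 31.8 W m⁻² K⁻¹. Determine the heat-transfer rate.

Q = 331 W

Resistance network (inner→outer):
  R_conv,in = 1/(hA) = 1/(8.33·4.90) = 0.02450 K/W
  R_plate glass = L/(kA) = 0.00191/(0.865·4.90) = 4.506×10^-4 K/W
  R_expanded polystyrene = L/(kA) = 0.00717/(0.0323·4.90) = 0.04530 K/W
  R_conv,out = 1/(hA) = 1/(31.8·4.90) = 0.006418 K/W
ΣR = 0.02450 + 4.506×10^-4 + 0.04530 + 0.006418 = 0.07667 K/W
Q = ΔT/ΣR = (21.9 °C − -3.49 °C)/0.07667 = 331 W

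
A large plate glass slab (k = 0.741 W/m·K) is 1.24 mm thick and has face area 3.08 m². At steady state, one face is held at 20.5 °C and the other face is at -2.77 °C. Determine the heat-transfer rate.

Q = 42.8 kW

Q = kA·ΔT/L = 0.741 × 3.08 × |20.5 °C − -2.77 °C| / 0.00124 = 42800 W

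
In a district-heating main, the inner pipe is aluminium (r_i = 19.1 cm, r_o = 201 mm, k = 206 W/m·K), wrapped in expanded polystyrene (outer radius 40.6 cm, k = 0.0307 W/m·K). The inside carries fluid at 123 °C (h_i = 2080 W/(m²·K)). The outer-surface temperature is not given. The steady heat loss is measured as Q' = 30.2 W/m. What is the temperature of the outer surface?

Series resistances:
  R'_conv,in = 1/(2πr h) = 1/(2π·0.191·2080) = 4.006×10^-4 m·K/W
  R'_aluminium = ln(0.201/0.191)/(2πk) = 0.05103/(2π·206) = 3.943×10^-5 m·K/W
  R'_expanded polystyrene = ln(0.406/0.201)/(2πk) = 0.7030/(2π·0.0307) = 3.645 m·K/W
ΣR = 3.645 m·K/W
ΔT = Q'·ΣR = 30.2 × 3.645 = 110.1 K
Heat flows outward, so T_out = T_in − ΔT = 123 − 110.1 = 12.9 °C

T_out = 12.9 °C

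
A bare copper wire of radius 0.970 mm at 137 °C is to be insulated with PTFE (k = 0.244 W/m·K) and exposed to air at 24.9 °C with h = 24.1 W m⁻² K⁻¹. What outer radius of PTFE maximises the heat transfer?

r_cr = 1.01 cm

For a cylinder, r_cr = k_ins/h = 0.244/24.1 = 0.0101 m = 1.01 cm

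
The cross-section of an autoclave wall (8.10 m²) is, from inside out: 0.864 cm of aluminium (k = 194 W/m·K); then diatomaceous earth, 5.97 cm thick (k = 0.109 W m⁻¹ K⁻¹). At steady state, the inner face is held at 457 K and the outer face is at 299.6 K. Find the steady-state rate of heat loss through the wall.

Q = 2330 W

Resistance network (inner→outer):
  R_aluminium = L/(kA) = 0.00864/(194·8.10) = 5.498×10^-6 K/W
  R_diatomaceous earth = L/(kA) = 0.0597/(0.109·8.10) = 0.06762 K/W
ΣR = 5.498×10^-6 + 0.06762 = 0.06763 K/W
Q = ΔT/ΣR = (457 K − 299.6 K)/0.06763 = 2330 W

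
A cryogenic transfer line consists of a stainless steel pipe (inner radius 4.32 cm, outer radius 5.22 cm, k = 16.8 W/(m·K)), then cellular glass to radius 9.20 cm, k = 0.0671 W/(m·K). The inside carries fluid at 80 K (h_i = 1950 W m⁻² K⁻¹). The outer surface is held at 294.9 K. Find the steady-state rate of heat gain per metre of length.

Resistance network (inner→outer):
  R'_conv,in = 1/(2πr h) = 1/(2π·0.0432·1950) = 0.001889 m·K/W
  R'_stainless steel = ln(0.0522/0.0432)/(2πk) = 0.1892/(2π·16.8) = 0.001793 m·K/W
  R'_cellular glass = ln(0.0920/0.0522)/(2πk) = 0.5667/(2π·0.0671) = 1.344 m·K/W
ΣR = 0.001889 + 0.001793 + 1.344 = 1.348 m·K/W
Q' = ΔT/ΣR = (80 K − 294.9 K)/1.348 = -159 W/m
(Negative Q' ⇒ heat flows inward; heat gain = 159 W/m.)

Q' = 159 W/m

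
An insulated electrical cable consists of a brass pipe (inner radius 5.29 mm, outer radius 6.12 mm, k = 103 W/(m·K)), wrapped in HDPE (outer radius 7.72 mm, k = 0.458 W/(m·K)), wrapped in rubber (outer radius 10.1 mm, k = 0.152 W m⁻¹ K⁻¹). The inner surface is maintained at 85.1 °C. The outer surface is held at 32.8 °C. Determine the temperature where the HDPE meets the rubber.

Series thermal resistances, inner to outer:
  R'_brass = ln(0.00612/0.00529)/(2πk) = 0.1457/(2π·103) = 2.252×10^-4 m·K/W
  R'_HDPE = ln(0.00772/0.00612)/(2πk) = 0.2323/(2π·0.458) = 0.08071 m·K/W
  R'_rubber = ln(0.0101/0.00772)/(2πk) = 0.2687/(2π·0.152) = 0.2814 m·K/W
ΣR = 2.252×10^-4 + 0.08071 + 0.2814 = 0.3623 m·K/W
Q' = ΔT/ΣR = (85.1 °C − 32.8 °C)/0.3623 = 144.4 W/m
From the inner boundary to the HDPE/rubber interface, ΣR_partial = 0.08094 m·K/W.
T_interface = T_in − Q'·ΣR_partial = 85.1 °C − (144.4)(0.08094) = 73.4 °C

T = 73.4 °C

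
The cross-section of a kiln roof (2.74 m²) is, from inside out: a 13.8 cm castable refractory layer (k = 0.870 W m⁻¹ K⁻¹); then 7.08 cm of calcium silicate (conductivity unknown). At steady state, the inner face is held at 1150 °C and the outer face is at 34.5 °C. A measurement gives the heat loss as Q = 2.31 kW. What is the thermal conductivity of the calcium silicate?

ΣR = ΔT/Q = |1150 − 34.5|/2310 = 0.4829 K/W
Known resistances:
  R_castable refractory = L/(kA) = 0.138/(0.870·2.74) = 0.05789 K/W
R_calcium silicate = ΣR − ΣR_known = 0.4829 − 0.05789 = 0.4250 K/W
L/(kA) = 0.4250 ⇒ k = 0.0708/(0.4250·2.74) = 0.0608 W/m·K

k = 0.0608 W/m·K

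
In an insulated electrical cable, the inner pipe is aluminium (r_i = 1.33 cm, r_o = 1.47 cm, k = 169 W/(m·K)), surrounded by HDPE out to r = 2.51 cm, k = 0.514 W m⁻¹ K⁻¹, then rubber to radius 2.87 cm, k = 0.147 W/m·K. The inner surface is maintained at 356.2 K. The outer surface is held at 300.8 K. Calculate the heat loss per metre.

Treat each layer as a resistance in series:
  R'_aluminium = ln(0.0147/0.0133)/(2πk) = 0.1001/(2π·169) = 9.425×10^-5 m·K/W
  R'_HDPE = ln(0.0251/0.0147)/(2πk) = 0.5350/(2π·0.514) = 0.1657 m·K/W
  R'_rubber = ln(0.0287/0.0251)/(2πk) = 0.1340/(2π·0.147) = 0.1451 m·K/W
ΣR = 9.425×10^-5 + 0.1657 + 0.1451 = 0.3109 m·K/W
Q' = ΔT/ΣR = (356.2 K − 300.8 K)/0.3109 = 178 W/m

Q' = 178 W/m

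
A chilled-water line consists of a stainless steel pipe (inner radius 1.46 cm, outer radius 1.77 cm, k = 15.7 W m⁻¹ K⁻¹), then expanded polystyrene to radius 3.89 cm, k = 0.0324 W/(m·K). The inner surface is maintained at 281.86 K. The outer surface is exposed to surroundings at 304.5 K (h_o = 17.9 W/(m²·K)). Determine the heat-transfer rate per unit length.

Q' = 5.52 W/m

Series thermal resistances, inner to outer:
  R'_stainless steel = ln(0.0177/0.0146)/(2πk) = 0.1925/(2π·15.7) = 0.001952 m·K/W
  R'_expanded polystyrene = ln(0.0389/0.0177)/(2πk) = 0.7874/(2π·0.0324) = 3.868 m·K/W
  R'_conv,out = 1/(2πr h) = 1/(2π·0.0389·17.9) = 0.2286 m·K/W
ΣR = 0.001952 + 3.868 + 0.2286 = 4.099 m·K/W
Q' = ΔT/ΣR = (281.86 K − 304.5 K)/4.099 = -5.52 W/m
(Negative Q' ⇒ heat flows inward; heat gain = 5.52 W/m.)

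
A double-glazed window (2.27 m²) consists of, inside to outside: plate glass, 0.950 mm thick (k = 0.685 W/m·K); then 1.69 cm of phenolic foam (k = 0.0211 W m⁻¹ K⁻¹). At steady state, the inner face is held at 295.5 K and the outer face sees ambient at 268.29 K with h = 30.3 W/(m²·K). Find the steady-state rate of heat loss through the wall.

Series thermal resistances, inner to outer:
  R_plate glass = L/(kA) = 9.50×10^-4/(0.685·2.27) = 6.110×10^-4 K/W
  R_phenolic foam = L/(kA) = 0.0169/(0.0211·2.27) = 0.3528 K/W
  R_conv,out = 1/(hA) = 1/(30.3·2.27) = 0.01454 K/W
ΣR = 6.110×10^-4 + 0.3528 + 0.01454 = 0.3680 K/W
Q = ΔT/ΣR = (295.5 K − 268.29 K)/0.3680 = 73.9 W

Q = 73.9 W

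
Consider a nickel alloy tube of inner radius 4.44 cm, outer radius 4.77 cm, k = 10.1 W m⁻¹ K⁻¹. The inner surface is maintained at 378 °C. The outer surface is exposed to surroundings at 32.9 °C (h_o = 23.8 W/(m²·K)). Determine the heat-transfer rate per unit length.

Resistance network (inner→outer):
  R'_nickel alloy = ln(0.0477/0.0444)/(2πk) = 0.07169/(2π·10.1) = 0.001130 m·K/W
  R'_conv,out = 1/(2πr h) = 1/(2π·0.0477·23.8) = 0.1402 m·K/W
ΣR = 0.001130 + 0.1402 = 0.1413 m·K/W
Q' = ΔT/ΣR = (378 °C − 32.9 °C)/0.1413 = 2440 W/m

Q' = 2.44 kW/m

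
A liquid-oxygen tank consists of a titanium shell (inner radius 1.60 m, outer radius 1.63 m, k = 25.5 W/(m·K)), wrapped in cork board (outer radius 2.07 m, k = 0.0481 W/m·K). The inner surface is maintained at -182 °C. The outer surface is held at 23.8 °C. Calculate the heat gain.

Resistance network (inner→outer):
  R_titanium = (1/1.60 − 1/1.63)/(4πk) = 0.01150/(4π·25.5) = 3.590×10^-5 K/W
  R_cork board = (1/1.63 − 1/2.07)/(4πk) = 0.1304/(4π·0.0481) = 0.2157 K/W
ΣR = 3.590×10^-5 + 0.2157 = 0.2157 K/W
Q = ΔT/ΣR = (-182 °C − 23.8 °C)/0.2157 = -954 W
(Negative Q ⇒ heat flows inward; heat gain = 954 W.)

Q = 954 W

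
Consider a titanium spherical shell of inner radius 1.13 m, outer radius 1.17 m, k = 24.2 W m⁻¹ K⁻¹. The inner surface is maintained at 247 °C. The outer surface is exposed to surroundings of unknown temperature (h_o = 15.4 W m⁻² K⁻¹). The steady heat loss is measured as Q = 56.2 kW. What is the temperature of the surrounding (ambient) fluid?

Series resistances:
  R_titanium = (1/1.13 − 1/1.17)/(4πk) = 0.03025/(4π·24.2) = 9.949×10^-5 K/W
  R_conv,out = 1/(4πr²h) = 1/(4π·1.17²·15.4) = 0.003775 K/W
ΣR = 0.003874 K/W
ΔT = Q·ΣR = 56200 × 0.003874 = 217.7 K
Heat flows outward, so T_out = T_in − ΔT = 247 − 217.7 = 29.3 °C

T_out = 29.3 °C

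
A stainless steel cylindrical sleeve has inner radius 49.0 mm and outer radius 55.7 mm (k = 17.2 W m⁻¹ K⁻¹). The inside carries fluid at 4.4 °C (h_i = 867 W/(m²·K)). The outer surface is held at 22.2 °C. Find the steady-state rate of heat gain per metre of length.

Q' = 3610 W/m

Treat each layer as a resistance in series:
  R'_conv,in = 1/(2πr h) = 1/(2π·0.0490·867) = 0.003746 m·K/W
  R'_stainless steel = ln(0.0557/0.0490)/(2πk) = 0.1282/(2π·17.2) = 0.001186 m·K/W
ΣR = 0.003746 + 0.001186 = 0.004932 m·K/W
Q' = ΔT/ΣR = (4.4 °C − 22.2 °C)/0.004932 = -3610 W/m
(Negative Q' ⇒ heat flows inward; heat gain = 3610 W/m.)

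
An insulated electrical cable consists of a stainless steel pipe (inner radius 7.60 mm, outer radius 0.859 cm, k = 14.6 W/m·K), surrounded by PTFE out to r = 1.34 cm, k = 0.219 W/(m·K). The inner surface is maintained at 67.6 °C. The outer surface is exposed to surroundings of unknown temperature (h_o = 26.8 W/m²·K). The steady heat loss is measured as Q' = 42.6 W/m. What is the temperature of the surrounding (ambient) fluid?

Series resistances:
  R'_stainless steel = ln(0.00859/0.00760)/(2πk) = 0.1225/(2π·14.6) = 0.001335 m·K/W
  R'_PTFE = ln(0.0134/0.00859)/(2πk) = 0.4447/(2π·0.219) = 0.3231 m·K/W
  R'_conv,out = 1/(2πr h) = 1/(2π·0.0134·26.8) = 0.4432 m·K/W
ΣR = 0.7677 m·K/W
ΔT = Q'·ΣR = 42.6 × 0.7677 = 32.70 K
Heat flows outward, so T_out = T_in − ΔT = 67.6 − 32.70 = 34.9 °C

T_out = 34.9 °C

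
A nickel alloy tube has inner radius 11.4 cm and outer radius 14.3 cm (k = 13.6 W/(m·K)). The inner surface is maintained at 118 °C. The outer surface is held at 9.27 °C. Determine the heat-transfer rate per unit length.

Q' = 2πk·ΔT/ln(r₂/r₁) = 2π × 13.6 × 108.73 / ln(0.143/0.114) = 41000 W/m

Q' = 41.0 kW/m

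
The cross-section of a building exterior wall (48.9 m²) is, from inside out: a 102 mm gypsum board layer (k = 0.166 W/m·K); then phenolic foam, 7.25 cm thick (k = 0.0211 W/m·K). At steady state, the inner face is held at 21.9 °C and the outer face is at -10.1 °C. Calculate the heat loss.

Q = 386 W

Treat each layer as a resistance in series:
  R_gypsum board = L/(kA) = 0.102/(0.166·48.9) = 0.01257 K/W
  R_phenolic foam = L/(kA) = 0.0725/(0.0211·48.9) = 0.07027 K/W
ΣR = 0.01257 + 0.07027 = 0.08284 K/W
Q = ΔT/ΣR = (21.9 °C − -10.1 °C)/0.08284 = 386 W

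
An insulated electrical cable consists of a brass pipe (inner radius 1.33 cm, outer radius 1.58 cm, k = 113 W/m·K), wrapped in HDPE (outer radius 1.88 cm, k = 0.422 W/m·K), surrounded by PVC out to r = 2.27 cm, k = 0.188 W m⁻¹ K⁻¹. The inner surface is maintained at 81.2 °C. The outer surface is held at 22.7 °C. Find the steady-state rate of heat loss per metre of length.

Series thermal resistances, inner to outer:
  R'_brass = ln(0.0158/0.0133)/(2πk) = 0.1722/(2π·113) = 2.426×10^-4 m·K/W
  R'_HDPE = ln(0.0188/0.0158)/(2πk) = 0.1738/(2π·0.422) = 0.06557 m·K/W
  R'_PVC = ln(0.0227/0.0188)/(2πk) = 0.1885/(2π·0.188) = 0.1596 m·K/W
ΣR = 2.426×10^-4 + 0.06557 + 0.1596 = 0.2254 m·K/W
Q' = ΔT/ΣR = (81.2 °C − 22.7 °C)/0.2254 = 260 W/m

Q' = 260 W/m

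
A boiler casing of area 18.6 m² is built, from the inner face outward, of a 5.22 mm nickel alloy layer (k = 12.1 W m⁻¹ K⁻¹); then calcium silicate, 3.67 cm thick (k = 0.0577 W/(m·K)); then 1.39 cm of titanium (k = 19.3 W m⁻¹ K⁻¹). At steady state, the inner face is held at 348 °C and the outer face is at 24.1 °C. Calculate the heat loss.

Q = 9450 W

Resistance network (inner→outer):
  R_nickel alloy = L/(kA) = 0.00522/(12.1·18.6) = 2.319×10^-5 K/W
  R_calcium silicate = L/(kA) = 0.0367/(0.0577·18.6) = 0.03420 K/W
  R_titanium = L/(kA) = 0.0139/(19.3·18.6) = 3.872×10^-5 K/W
ΣR = 2.319×10^-5 + 0.03420 + 3.872×10^-5 = 0.03426 K/W
Q = ΔT/ΣR = (348 °C − 24.1 °C)/0.03426 = 9450 W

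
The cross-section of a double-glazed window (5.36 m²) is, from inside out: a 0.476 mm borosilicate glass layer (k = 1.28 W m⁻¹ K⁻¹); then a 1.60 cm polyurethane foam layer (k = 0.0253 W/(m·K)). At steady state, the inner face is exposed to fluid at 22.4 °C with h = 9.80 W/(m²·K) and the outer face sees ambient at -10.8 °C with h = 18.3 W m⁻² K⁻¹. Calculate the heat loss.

Series thermal resistances, inner to outer:
  R_conv,in = 1/(hA) = 1/(9.80·5.36) = 0.01904 K/W
  R_borosilicate glass = L/(kA) = 4.76×10^-4/(1.28·5.36) = 6.938×10^-5 K/W
  R_polyurethane foam = L/(kA) = 0.0160/(0.0253·5.36) = 0.1180 K/W
  R_conv,out = 1/(hA) = 1/(18.3·5.36) = 0.01019 K/W
ΣR = 0.01904 + 6.938×10^-5 + 0.1180 + 0.01019 = 0.1473 K/W
Q = ΔT/ΣR = (22.4 °C − -10.8 °C)/0.1473 = 225 W

Q = 225 W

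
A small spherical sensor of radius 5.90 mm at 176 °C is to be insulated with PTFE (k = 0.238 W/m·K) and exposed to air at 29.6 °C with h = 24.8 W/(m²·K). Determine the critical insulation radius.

r_cr = 1.92 cm

For a sphere, r_cr = 2k_ins/h = 2·0.238/24.8 = 0.0192 m = 1.92 cm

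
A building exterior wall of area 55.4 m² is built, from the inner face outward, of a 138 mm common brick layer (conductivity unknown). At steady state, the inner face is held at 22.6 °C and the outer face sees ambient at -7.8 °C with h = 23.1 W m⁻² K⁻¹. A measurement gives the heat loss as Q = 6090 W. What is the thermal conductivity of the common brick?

ΣR = ΔT/Q = |22.6 − -7.8|/6090 = 0.004992 K/W
Known resistances:
  R_conv,out = 1/(hA) = 1/(23.1·55.4) = 7.814×10^-4 K/W
R_common brick = ΣR − ΣR_known = 0.004992 − 7.814×10^-4 = 0.004211 K/W
L/(kA) = 0.004211 ⇒ k = 0.138/(0.004211·55.4) = 0.592 W/m·K

k = 0.592 W/m·K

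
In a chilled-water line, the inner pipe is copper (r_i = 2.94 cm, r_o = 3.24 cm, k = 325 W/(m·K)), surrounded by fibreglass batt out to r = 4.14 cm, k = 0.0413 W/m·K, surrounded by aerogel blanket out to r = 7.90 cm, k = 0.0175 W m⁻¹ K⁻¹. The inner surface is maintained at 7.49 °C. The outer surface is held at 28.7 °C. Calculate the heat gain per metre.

Treat each layer as a resistance in series:
  R'_copper = ln(0.0324/0.0294)/(2πk) = 0.09716/(2π·325) = 4.758×10^-5 m·K/W
  R'_fibreglass batt = ln(0.0414/0.0324)/(2πk) = 0.2451/(2π·0.0413) = 0.9446 m·K/W
  R'_aerogel blanket = ln(0.0790/0.0414)/(2πk) = 0.6462/(2π·0.0175) = 5.877 m·K/W
ΣR = 4.758×10^-5 + 0.9446 + 5.877 = 6.822 m·K/W
Q' = ΔT/ΣR = (7.49 °C − 28.7 °C)/6.822 = -3.11 W/m
(Negative Q' ⇒ heat flows inward; heat gain = 3.11 W/m.)

Q' = 3.11 W/m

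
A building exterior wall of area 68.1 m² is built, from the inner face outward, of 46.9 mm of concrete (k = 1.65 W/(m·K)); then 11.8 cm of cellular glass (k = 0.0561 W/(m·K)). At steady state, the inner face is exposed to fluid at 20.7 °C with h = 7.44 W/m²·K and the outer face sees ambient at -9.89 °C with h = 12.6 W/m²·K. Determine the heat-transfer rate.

Q = 888 W

Resistance network (inner→outer):
  R_conv,in = 1/(hA) = 1/(7.44·68.1) = 0.001974 K/W
  R_concrete = L/(kA) = 0.0469/(1.65·68.1) = 4.174×10^-4 K/W
  R_cellular glass = L/(kA) = 0.118/(0.0561·68.1) = 0.03089 K/W
  R_conv,out = 1/(hA) = 1/(12.6·68.1) = 0.001165 K/W
ΣR = 0.001974 + 4.174×10^-4 + 0.03089 + 0.001165 = 0.03445 K/W
Q = ΔT/ΣR = (20.7 °C − -9.89 °C)/0.03445 = 888 W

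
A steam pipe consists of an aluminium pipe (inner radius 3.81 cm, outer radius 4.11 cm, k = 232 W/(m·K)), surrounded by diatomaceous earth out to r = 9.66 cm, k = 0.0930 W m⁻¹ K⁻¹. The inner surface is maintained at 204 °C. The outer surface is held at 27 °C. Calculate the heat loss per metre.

Series thermal resistances, inner to outer:
  R'_aluminium = ln(0.0411/0.0381)/(2πk) = 0.07579/(2π·232) = 5.200×10^-5 m·K/W
  R'_diatomaceous earth = ln(0.0966/0.0411)/(2πk) = 0.8546/(2π·0.0930) = 1.462 m·K/W
ΣR = 5.200×10^-5 + 1.462 = 1.462 m·K/W
Q' = ΔT/ΣR = (204 °C − 27 °C)/1.462 = 121 W/m

Q' = 121 W/m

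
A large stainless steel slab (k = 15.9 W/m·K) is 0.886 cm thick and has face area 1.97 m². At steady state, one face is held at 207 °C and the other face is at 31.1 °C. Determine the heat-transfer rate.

Q = kA·ΔT/L = 15.9 × 1.97 × |207 °C − 31.1 °C| / 0.00886 = 6.22×10^5 W

Q = 622 kW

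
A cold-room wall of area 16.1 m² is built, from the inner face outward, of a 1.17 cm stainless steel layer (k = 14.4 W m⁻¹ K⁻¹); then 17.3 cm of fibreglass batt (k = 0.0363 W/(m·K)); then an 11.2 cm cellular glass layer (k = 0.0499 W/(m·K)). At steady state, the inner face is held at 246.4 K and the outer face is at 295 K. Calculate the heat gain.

Series thermal resistances, inner to outer:
  R_stainless steel = L/(kA) = 0.0117/(14.4·16.1) = 5.047×10^-5 K/W
  R_fibreglass batt = L/(kA) = 0.173/(0.0363·16.1) = 0.2960 K/W
  R_cellular glass = L/(kA) = 0.112/(0.0499·16.1) = 0.1394 K/W
ΣR = 5.047×10^-5 + 0.2960 + 0.1394 = 0.4355 K/W
Q = ΔT/ΣR = (246.4 K − 295 K)/0.4355 = -112 W
(Negative Q ⇒ heat flows inward; heat gain = 112 W.)

Q = 112 W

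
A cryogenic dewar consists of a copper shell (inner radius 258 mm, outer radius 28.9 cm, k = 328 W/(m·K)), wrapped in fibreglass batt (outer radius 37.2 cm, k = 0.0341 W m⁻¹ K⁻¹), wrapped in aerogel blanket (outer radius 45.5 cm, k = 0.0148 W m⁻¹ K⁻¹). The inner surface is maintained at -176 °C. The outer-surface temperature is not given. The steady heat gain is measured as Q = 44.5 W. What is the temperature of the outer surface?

Sum the resistances:
  R_copper = (1/0.258 − 1/0.289)/(4πk) = 0.4158/(4π·328) = 1.009×10^-4 K/W
  R_fibreglass batt = (1/0.289 − 1/0.372)/(4πk) = 0.7720/(4π·0.0341) = 1.802 K/W
  R_aerogel blanket = (1/0.372 − 1/0.455)/(4πk) = 0.4904/(4π·0.0148) = 2.637 K/W
ΣR = 4.438 K/W
ΔT = Q·ΣR = 44.5 × 4.438 = 197.5 K
Heat flows inward, so T_out = T_in + ΔT = -176 + 197.5 = 21.5 °C

T_out = 21.5 °C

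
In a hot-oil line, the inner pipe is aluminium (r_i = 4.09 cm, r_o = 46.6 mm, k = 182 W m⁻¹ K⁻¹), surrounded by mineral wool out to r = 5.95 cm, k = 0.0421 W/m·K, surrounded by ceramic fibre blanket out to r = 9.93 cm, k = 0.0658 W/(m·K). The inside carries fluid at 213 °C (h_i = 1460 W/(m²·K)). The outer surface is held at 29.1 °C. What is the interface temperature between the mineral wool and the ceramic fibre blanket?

T = 134 °C

Treat each layer as a resistance in series:
  R'_conv,in = 1/(2πr h) = 1/(2π·0.0409·1460) = 0.002665 m·K/W
  R'_aluminium = ln(0.0466/0.0409)/(2πk) = 0.1305/(2π·182) = 1.141×10^-4 m·K/W
  R'_mineral wool = ln(0.0595/0.0466)/(2πk) = 0.2444/(2π·0.0421) = 0.9238 m·K/W
  R'_ceramic fibre blanket = ln(0.0993/0.0595)/(2πk) = 0.5122/(2π·0.0658) = 1.239 m·K/W
ΣR = 0.002665 + 1.141×10^-4 + 0.9238 + 1.239 = 2.166 m·K/W
Q' = ΔT/ΣR = (213 °C − 29.1 °C)/2.166 = 84.90 W/m
From the inner boundary to the mineral wool/ceramic fibre blanket interface, ΣR_partial = 0.9266 m·K/W.
T_interface = T_in − Q'·ΣR_partial = 213 °C − (84.90)(0.9266) = 134 °C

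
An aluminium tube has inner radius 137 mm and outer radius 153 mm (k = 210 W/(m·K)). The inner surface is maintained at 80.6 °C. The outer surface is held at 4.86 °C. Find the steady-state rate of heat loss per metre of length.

Q' = 9.05×10^5 W/m

Q' = 2πk·ΔT/ln(r₂/r₁) = 2π × 210 × 75.74 / ln(0.153/0.137) = 9.05×10^5 W/m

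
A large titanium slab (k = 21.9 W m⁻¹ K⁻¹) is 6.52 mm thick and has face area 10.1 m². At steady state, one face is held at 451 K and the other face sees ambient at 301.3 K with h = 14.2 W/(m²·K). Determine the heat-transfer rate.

Resistance network (inner→outer):
  R_titanium = L/(kA) = 0.00652/(21.9·10.1) = 2.948×10^-5 K/W
  R_conv,out = 1/(hA) = 1/(14.2·10.1) = 0.006973 K/W
ΣR = 2.948×10^-5 + 0.006973 = 0.007002 K/W
Q = ΔT/ΣR = (451 K − 301.3 K)/0.007002 = 21400 W

Q = 21.4 kW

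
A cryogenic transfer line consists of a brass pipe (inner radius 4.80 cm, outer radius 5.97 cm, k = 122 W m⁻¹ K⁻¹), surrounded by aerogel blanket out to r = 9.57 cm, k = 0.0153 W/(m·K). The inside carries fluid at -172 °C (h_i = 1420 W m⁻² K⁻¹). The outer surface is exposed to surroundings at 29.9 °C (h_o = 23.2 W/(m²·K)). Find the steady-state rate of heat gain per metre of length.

Series thermal resistances, inner to outer:
  R'_conv,in = 1/(2πr h) = 1/(2π·0.0480·1420) = 0.002335 m·K/W
  R'_brass = ln(0.0597/0.0480)/(2πk) = 0.2181/(2π·122) = 2.846×10^-4 m·K/W
  R'_aerogel blanket = ln(0.0957/0.0597)/(2πk) = 0.4719/(2π·0.0153) = 4.909 m·K/W
  R'_conv,out = 1/(2πr h) = 1/(2π·0.0957·23.2) = 0.07168 m·K/W
ΣR = 0.002335 + 2.846×10^-4 + 4.909 + 0.07168 = 4.983 m·K/W
Q' = ΔT/ΣR = (-172 °C − 29.9 °C)/4.983 = -40.5 W/m
(Negative Q' ⇒ heat flows inward; heat gain = 40.5 W/m.)

Q' = 40.5 W/m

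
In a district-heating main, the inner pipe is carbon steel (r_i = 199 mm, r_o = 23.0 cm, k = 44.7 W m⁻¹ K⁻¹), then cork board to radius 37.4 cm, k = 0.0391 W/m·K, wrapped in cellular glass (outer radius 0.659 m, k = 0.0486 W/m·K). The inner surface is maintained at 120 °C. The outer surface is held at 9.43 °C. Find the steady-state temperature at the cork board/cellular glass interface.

T = 62.9 °C

Series thermal resistances, inner to outer:
  R'_carbon steel = ln(0.230/0.199)/(2πk) = 0.1448/(2π·44.7) = 5.155×10^-4 m·K/W
  R'_cork board = ln(0.374/0.230)/(2πk) = 0.4862/(2π·0.0391) = 1.979 m·K/W
  R'_cellular glass = ln(0.659/0.374)/(2πk) = 0.5665/(2π·0.0486) = 1.855 m·K/W
ΣR = 5.155×10^-4 + 1.979 + 1.855 = 3.835 m·K/W
Q' = ΔT/ΣR = (120 °C − 9.43 °C)/3.835 = 28.83 W/m
From the inner boundary to the cork board/cellular glass interface, ΣR_partial = 1.980 m·K/W.
T_interface = T_in − Q'·ΣR_partial = 120 °C − (28.83)(1.980) = 62.9 °C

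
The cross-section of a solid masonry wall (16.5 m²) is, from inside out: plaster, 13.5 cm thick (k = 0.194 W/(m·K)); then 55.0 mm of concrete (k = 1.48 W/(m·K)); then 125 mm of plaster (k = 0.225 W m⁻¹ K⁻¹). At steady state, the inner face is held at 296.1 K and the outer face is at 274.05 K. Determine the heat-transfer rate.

Q = 282 W

Treat each layer as a resistance in series:
  R_plaster = L/(kA) = 0.135/(0.194·16.5) = 0.04217 K/W
  R_concrete = L/(kA) = 0.0550/(1.48·16.5) = 0.002252 K/W
  R_plaster = L/(kA) = 0.125/(0.225·16.5) = 0.03367 K/W
ΣR = 0.04217 + 0.002252 + 0.03367 = 0.07809 K/W
Q = ΔT/ΣR = (296.1 K − 274.05 K)/0.07809 = 282 W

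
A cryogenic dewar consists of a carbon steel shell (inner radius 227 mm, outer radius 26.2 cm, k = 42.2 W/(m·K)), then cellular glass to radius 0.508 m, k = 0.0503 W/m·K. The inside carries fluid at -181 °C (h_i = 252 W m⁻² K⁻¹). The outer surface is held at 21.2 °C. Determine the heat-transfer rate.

Q = 69.0 W

Resistance network (inner→outer):
  R_conv,in = 1/(4πr²h) = 1/(4π·0.227²·252) = 0.006128 K/W
  R_carbon steel = (1/0.227 − 1/0.262)/(4πk) = 0.5885/(4π·42.2) = 0.001110 K/W
  R_cellular glass = (1/0.262 − 1/0.508)/(4πk) = 1.848/(4π·0.0503) = 2.924 K/W
ΣR = 0.006128 + 0.001110 + 2.924 = 2.931 K/W
Q = ΔT/ΣR = (-181 °C − 21.2 °C)/2.931 = -69.0 W
(Negative Q ⇒ heat flows inward; heat gain = 69.0 W.)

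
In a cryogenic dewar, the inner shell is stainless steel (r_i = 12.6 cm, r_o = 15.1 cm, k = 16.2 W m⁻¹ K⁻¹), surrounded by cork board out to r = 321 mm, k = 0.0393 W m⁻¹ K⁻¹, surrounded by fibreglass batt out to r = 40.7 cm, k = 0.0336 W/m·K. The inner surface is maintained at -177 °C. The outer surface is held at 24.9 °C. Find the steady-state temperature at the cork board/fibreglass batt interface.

Treat each layer as a resistance in series:
  R_stainless steel = (1/0.126 − 1/0.151)/(4πk) = 1.314/(4π·16.2) = 0.006455 K/W
  R_cork board = (1/0.151 − 1/0.321)/(4πk) = 3.507/(4π·0.0393) = 7.102 K/W
  R_fibreglass batt = (1/0.321 − 1/0.407)/(4πk) = 0.6583/(4π·0.0336) = 1.559 K/W
ΣR = 0.006455 + 7.102 + 1.559 = 8.667 K/W
Q = ΔT/ΣR = (-177 °C − 24.9 °C)/8.667 = -23.30 W
From the inner boundary to the cork board/fibreglass batt interface, ΣR_partial = 7.108 K/W.
T_interface = T_in − Q·ΣR_partial = -177 °C − (-23.30)(7.108) = -11.4 °C

T = -11.4 °C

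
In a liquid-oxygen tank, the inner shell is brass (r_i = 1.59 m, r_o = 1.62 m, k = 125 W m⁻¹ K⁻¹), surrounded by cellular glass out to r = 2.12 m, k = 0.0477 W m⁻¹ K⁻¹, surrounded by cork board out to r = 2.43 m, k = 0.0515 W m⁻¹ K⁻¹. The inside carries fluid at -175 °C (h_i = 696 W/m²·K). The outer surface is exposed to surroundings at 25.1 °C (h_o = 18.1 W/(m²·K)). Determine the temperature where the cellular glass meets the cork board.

T = -30.6 °C

Treat each layer as a resistance in series:
  R_conv,in = 1/(4πr²h) = 1/(4π·1.59²·696) = 4.523×10^-5 K/W
  R_brass = (1/1.59 − 1/1.62)/(4πk) = 0.01165/(4π·125) = 7.415×10^-6 K/W
  R_cellular glass = (1/1.62 − 1/2.12)/(4πk) = 0.1456/(4π·0.0477) = 0.2429 K/W
  R_cork board = (1/2.12 − 1/2.43)/(4πk) = 0.06018/(4π·0.0515) = 0.09298 K/W
  R_conv,out = 1/(4πr²h) = 1/(4π·2.43²·18.1) = 7.446×10^-4 K/W
ΣR = 4.523×10^-5 + 7.415×10^-6 + 0.2429 + 0.09298 + 7.446×10^-4 = 0.3367 K/W
Q = ΔT/ΣR = (-175 °C − 25.1 °C)/0.3367 = -594.3 W
From the inner boundary to the cellular glass/cork board interface, ΣR_partial = 0.2430 K/W.
T_interface = T_in − Q·ΣR_partial = -175 °C − (-594.3)(0.2430) = -30.6 °C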